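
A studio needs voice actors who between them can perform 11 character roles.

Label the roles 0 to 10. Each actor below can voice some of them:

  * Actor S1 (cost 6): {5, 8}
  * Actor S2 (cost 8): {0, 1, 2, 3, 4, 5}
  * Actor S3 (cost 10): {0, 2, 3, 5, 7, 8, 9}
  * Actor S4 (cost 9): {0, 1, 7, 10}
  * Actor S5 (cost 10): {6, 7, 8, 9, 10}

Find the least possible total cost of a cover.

S2, S5 together cover every role (S2 ∪ S5 = {0, 1, 2, 3, 4, 5, 6, 7, 8, 9, 10}); total cost 8 + 10 = 18.
No covering selection has total cost below 18.

18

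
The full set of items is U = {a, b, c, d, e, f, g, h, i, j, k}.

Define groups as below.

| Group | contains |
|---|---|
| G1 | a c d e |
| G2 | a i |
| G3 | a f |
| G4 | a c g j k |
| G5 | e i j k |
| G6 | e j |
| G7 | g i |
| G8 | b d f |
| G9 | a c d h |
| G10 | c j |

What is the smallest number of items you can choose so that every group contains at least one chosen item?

Take T = {a, f, i, j}. Each listed group contains at least one of these, so T is a hitting set of size 4.
No choice of 3 items meets every group, so 4 is the minimum.

4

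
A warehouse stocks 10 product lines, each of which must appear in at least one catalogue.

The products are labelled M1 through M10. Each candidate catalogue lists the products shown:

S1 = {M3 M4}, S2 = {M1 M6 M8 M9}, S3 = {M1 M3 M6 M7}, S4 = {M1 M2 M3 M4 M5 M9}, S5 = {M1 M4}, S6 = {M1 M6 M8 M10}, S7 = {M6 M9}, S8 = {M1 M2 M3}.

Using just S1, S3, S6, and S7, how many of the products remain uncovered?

Union of S1, S3, S6, S7 = {M1, M3, M4, M6, M7, M8, M9, M10}.
Not covered: M2, M5 — 2 products.

2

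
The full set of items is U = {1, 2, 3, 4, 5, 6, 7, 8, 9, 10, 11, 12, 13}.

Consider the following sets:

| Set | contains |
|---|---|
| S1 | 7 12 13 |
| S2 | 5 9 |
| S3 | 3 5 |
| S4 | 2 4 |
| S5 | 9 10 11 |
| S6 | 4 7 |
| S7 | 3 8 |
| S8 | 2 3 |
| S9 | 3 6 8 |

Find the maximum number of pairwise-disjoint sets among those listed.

4

S1, S4, S5, S7 are pairwise disjoint (S1={7,12,13}; S4={2,4}; S5={9,10,11}; S7={3,8}).
Every remaining set overlaps one of these, and no 5 of the listed sets are pairwise disjoint, so 4 is the maximum.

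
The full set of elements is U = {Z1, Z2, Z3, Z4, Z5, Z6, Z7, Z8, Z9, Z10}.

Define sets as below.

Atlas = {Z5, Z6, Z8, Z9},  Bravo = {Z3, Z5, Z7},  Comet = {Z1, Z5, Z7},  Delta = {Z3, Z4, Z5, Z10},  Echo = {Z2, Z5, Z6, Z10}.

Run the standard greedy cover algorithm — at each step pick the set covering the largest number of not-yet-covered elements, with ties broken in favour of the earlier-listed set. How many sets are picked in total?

4

Greedy: pick Atlas (covers 4 new) → pick Delta (covers 3 new) → pick Comet (covers 2 new) → pick Echo (covers 1 new). Total picks: 4.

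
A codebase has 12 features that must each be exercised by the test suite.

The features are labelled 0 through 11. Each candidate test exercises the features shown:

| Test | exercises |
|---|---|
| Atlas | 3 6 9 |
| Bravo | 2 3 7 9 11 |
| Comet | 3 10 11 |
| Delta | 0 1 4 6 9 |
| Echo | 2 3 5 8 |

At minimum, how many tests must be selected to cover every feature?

Take {Bravo, Comet, Delta, Echo}. Their union is {0, 1, 2, 3, 4, 5, 6, 7, 8, 9, 10, 11}, which is all 12 features.
No 3 of the 5 tests cover everything (all 10 combinations miss at least one feature), so 4 is optimal.

4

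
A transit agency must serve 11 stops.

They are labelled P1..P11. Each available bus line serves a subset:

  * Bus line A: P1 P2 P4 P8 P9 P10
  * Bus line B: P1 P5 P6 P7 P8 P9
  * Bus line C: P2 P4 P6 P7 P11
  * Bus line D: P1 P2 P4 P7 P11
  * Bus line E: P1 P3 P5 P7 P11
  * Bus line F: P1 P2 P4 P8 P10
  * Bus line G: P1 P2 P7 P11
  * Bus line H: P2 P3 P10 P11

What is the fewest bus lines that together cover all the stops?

A and B and E together: A ∪ B ∪ E = {P1, P2, P3, P4, P5, P6, P7, P8, P9, P10, P11} — every stop is covered.
No 2 of the 8 bus lines cover everything (all 28 combinations miss at least one stop), so 3 is optimal.

3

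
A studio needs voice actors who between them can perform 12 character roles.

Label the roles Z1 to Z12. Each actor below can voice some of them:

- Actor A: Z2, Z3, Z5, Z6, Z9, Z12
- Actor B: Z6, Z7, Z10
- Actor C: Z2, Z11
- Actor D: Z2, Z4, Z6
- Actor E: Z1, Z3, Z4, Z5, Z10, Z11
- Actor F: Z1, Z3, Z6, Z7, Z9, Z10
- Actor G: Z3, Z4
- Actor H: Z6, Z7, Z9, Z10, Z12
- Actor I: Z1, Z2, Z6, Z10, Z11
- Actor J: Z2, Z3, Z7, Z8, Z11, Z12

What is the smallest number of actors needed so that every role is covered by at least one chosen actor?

Take {A, E, J}. Their union is {Z1, Z2, Z3, Z4, Z5, Z6, Z7, Z8, Z9, Z10, Z11, Z12}, which is all 12 roles.
Only J contains Z8, so J is forced; the remaining 6 roles need at least 2 more actors (each remaining actor adds at most 4) — so at least 3 actors are needed, and 3 is optimal.

3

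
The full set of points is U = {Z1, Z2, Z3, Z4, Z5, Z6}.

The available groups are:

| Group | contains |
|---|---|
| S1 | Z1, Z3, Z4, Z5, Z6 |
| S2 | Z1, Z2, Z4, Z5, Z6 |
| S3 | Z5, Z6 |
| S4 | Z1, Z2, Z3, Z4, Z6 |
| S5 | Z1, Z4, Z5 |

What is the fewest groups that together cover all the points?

2

S2 and S4 cover everything between them: the union {Z1, Z2, Z3, Z4, Z5, Z6} is all of U.
No single group has all 6 points (the largest, S1, has 5), so 2 is optimal.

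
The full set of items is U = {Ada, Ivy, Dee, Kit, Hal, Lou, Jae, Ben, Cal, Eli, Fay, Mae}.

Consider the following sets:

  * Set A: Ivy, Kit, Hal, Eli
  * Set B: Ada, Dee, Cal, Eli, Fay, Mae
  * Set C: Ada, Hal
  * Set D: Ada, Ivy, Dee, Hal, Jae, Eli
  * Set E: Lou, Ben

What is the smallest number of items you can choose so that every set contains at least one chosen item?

3

Take H = {Hal, Ben, Mae}. Each listed set contains at least one of these, so H is a hitting set of size 3.
No choice of 2 items meets every set, so 3 is the minimum.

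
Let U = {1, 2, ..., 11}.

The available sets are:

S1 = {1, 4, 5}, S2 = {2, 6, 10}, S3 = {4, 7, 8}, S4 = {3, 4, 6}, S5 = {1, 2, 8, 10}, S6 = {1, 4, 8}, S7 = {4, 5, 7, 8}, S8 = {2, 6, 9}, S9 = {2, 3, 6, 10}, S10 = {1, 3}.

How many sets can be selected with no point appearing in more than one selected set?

S2, S3, S10 are pairwise disjoint (S2={2,6,10}; S3={4,7,8}; S10={1,3}).
Every remaining set overlaps one of these, and no 4 of the listed sets are pairwise disjoint, so 3 is the maximum.

3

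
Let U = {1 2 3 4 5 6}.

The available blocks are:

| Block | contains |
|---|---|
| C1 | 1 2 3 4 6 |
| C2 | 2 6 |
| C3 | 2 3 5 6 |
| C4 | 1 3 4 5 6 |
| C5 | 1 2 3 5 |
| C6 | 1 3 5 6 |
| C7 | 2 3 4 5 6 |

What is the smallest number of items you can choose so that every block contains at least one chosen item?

The 2 items {5, 6} hit every block.
No single item lies in every block, so at least 2 are needed and 2 is optimal.

2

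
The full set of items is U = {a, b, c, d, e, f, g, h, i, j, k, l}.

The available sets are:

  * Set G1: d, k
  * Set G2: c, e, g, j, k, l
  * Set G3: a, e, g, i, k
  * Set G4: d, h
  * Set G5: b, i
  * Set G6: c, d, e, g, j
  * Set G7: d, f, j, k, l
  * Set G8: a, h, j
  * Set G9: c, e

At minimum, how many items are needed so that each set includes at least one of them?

The 4 items {b, e, h, k} hit every set.
The sets G1, G5, G8, G9 are pairwise disjoint, so any hitting set needs a separate item for each — at least 4. Hence 4 is optimal.

4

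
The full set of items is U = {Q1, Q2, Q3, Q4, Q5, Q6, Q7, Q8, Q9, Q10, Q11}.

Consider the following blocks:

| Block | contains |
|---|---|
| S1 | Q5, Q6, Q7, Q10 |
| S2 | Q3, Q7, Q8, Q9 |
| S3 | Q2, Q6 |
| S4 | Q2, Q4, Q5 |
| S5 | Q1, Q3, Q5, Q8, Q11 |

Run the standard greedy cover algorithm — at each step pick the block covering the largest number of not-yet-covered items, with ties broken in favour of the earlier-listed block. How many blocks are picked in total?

Greedy: pick S5 (covers 5 new) → pick S1 (covers 3 new) → pick S4 (covers 2 new) → pick S2 (covers 1 new). Total picks: 4.

4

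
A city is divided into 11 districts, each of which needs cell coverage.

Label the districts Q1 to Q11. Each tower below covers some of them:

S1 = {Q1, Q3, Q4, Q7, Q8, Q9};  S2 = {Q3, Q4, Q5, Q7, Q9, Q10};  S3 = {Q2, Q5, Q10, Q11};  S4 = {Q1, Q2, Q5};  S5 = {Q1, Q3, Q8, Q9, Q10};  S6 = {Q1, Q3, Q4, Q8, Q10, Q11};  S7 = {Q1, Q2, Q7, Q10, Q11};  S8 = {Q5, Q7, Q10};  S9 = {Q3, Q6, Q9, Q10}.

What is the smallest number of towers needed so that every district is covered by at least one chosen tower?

3

S1 and S3 and S9 together: S1 ∪ S3 ∪ S9 = {Q1, Q2, Q3, Q4, Q5, Q6, Q7, Q8, Q9, Q10, Q11} — every district is covered.
Only S9 contains Q6, so S9 is forced; the remaining 7 districts need at least 2 more towers (each remaining tower adds at most 4) — so at least 3 towers are needed, and 3 is optimal.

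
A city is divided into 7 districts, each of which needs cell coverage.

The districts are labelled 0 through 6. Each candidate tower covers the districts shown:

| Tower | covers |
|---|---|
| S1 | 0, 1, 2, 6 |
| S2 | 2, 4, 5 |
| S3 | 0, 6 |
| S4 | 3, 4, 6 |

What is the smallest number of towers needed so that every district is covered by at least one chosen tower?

Take {S1, S2, S4}. Their union is {0, 1, 2, 3, 4, 5, 6}, which is all 7 districts.
Only S1 contains 1, so S1 is forced; the remaining 3 districts need at least 2 more towers (each remaining tower adds at most 2) — so at least 3 towers are needed, and 3 is optimal.

3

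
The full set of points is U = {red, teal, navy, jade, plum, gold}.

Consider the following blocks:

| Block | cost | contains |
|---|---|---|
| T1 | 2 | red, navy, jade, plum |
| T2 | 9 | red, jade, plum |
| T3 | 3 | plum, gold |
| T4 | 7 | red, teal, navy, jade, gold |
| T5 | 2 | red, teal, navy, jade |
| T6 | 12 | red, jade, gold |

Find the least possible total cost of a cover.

T3, T5 together cover every point (T3 ∪ T5 = {red, teal, navy, jade, plum, gold}); total cost 3 + 2 = 5.
The greedy pick T1, T5, T3 costs 7; no covering selection beats 5.

5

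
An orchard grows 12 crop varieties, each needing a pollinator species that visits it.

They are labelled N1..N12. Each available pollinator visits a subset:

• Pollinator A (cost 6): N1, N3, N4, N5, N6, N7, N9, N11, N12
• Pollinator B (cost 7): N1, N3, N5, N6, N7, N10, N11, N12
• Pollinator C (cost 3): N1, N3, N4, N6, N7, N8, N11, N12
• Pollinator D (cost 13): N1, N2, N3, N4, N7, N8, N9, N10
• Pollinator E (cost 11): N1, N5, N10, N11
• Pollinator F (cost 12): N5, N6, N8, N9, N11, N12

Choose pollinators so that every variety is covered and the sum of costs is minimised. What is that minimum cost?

A, D together cover every variety (A ∪ D = {N1, N2, N3, N4, N5, N6, N7, N8, N9, N10, N11, N12}); total cost 6 + 13 = 19.
The greedy pick C, A, D costs 22; no covering selection beats 19.

19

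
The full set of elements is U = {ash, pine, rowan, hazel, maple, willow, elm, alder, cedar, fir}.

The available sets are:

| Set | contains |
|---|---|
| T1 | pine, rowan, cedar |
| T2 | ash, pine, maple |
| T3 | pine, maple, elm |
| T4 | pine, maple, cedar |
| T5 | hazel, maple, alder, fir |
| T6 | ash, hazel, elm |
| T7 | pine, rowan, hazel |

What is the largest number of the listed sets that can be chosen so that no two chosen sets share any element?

T1, T6 are pairwise disjoint (T1={pine,rowan,cedar}; T6={ash,hazel,elm}).
Every remaining set overlaps one of these, and no 3 of the listed sets are pairwise disjoint, so 2 is the maximum.

2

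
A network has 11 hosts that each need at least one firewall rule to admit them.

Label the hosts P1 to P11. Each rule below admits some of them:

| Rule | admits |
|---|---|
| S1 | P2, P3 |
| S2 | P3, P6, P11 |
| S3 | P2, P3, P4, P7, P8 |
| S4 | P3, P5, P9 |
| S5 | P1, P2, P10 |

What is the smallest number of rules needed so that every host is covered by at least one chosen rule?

Take {S2, S3, S4, S5}. Their union is {P1, P2, P3, P4, P5, P6, P7, P8, P9, P10, P11}, which is all 11 hosts.
Only S3 contains P4, so S3 is forced; the remaining 6 hosts need at least 3 more rules (each remaining rule adds at most 2) — so at least 4 rules are needed, and 4 is optimal.

4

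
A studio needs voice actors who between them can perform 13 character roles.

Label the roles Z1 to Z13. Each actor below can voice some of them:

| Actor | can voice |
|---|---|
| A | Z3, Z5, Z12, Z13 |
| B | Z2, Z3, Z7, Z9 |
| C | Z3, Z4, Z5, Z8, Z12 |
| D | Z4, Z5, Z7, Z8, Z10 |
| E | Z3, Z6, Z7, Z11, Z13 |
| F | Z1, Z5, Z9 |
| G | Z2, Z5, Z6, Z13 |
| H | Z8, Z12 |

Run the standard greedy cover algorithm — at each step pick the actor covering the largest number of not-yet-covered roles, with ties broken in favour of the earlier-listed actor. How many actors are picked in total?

Greedy: pick C (covers 5 new) → pick E (covers 4 new) → pick B (covers 2 new) → pick D (covers 1 new) → pick F (covers 1 new). Total picks: 5.

5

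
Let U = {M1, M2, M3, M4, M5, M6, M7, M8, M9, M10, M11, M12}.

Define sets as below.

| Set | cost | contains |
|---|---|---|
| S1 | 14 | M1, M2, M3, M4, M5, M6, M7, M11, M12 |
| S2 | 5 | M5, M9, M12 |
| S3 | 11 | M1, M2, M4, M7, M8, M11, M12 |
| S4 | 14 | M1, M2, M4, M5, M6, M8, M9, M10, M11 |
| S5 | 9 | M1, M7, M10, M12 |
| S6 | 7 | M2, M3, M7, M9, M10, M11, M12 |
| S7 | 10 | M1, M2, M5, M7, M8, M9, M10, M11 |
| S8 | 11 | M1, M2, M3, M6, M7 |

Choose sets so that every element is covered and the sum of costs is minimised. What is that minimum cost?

21

S4, S6 together cover every element (S4 ∪ S6 = {M1, M2, M3, M4, M5, M6, M7, M8, M9, M10, M11, M12}); total cost 14 + 7 = 21.
No covering selection has total cost below 21.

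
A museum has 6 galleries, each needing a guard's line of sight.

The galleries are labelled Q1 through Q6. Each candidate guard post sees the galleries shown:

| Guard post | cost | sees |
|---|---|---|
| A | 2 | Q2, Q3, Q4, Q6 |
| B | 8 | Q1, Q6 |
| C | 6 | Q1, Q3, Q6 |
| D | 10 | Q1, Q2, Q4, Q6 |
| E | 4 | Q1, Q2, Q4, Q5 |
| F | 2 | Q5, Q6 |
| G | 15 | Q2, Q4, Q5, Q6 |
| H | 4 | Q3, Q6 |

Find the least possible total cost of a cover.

6

A, E together cover every gallery (A ∪ E = {Q1, Q2, Q3, Q4, Q5, Q6}); total cost 2 + 4 = 6.
No covering selection has total cost below 6.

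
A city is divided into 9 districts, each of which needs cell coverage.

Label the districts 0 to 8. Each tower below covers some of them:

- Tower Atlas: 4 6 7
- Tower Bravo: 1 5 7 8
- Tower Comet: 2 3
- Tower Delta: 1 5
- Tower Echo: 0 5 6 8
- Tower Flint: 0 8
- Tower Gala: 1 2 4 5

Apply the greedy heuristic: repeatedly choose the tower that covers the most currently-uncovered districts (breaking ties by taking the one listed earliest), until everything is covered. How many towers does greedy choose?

4

Greedy: pick Bravo (covers 4 new) → pick Atlas (covers 2 new) → pick Comet (covers 2 new) → pick Echo (covers 1 new). Total picks: 4.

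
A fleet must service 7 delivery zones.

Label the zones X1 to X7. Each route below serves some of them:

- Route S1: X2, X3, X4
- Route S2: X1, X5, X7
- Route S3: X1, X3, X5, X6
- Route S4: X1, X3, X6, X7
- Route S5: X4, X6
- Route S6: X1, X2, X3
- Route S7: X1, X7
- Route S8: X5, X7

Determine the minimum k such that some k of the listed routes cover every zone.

Take {S1, S2, S5}. Their union is {X1, X2, X3, X4, X5, X6, X7}, which is all 7 zones.
No 2 of the 8 routes cover everything (all 28 combinations miss at least one zone), so 3 is optimal.

3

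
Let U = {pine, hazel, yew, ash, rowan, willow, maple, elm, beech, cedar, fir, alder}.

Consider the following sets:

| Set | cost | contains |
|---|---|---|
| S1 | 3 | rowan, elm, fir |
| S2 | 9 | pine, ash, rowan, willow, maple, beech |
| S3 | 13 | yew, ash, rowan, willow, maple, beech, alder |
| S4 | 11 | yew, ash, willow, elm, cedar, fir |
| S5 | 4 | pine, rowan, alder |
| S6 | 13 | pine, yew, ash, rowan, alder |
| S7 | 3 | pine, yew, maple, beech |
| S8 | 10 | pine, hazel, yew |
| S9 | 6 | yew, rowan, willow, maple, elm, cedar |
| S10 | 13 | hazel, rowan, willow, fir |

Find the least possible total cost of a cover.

S4, S5, S7, S8 together cover every element (S4 ∪ S5 ∪ S7 ∪ S8 = {pine, hazel, yew, ash, rowan, willow, maple, elm, beech, cedar, fir, alder}); total cost 11 + 4 + 3 + 10 = 28.
The greedy pick S7, S1, S9, S5, S2, S8 costs 35; no covering selection beats 28.

28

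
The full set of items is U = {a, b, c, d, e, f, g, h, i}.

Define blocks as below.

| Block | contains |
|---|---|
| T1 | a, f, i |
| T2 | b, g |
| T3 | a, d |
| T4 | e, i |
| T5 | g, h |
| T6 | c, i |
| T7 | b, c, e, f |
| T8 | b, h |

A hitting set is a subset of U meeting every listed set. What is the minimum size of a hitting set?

4

The 4 items {b, d, h, i} hit every block.
No choice of 3 items meets every block, so 4 is the minimum.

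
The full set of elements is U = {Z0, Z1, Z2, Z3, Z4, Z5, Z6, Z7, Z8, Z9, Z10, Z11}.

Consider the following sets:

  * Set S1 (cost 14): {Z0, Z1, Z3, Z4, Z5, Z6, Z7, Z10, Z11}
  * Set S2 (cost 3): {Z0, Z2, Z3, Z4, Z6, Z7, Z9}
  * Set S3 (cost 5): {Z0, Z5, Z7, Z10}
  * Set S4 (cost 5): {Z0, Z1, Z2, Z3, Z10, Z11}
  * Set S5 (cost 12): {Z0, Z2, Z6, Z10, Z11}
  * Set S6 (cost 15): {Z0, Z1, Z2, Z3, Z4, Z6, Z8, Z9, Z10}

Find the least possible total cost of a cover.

25

S3, S4, S6 together cover every element (S3 ∪ S4 ∪ S6 = {Z0, Z1, Z2, Z3, Z4, Z5, Z6, Z7, Z8, Z9, Z10, Z11}); total cost 5 + 5 + 15 = 25.
The greedy pick S2, S4, S3, S6 costs 28; no covering selection beats 25.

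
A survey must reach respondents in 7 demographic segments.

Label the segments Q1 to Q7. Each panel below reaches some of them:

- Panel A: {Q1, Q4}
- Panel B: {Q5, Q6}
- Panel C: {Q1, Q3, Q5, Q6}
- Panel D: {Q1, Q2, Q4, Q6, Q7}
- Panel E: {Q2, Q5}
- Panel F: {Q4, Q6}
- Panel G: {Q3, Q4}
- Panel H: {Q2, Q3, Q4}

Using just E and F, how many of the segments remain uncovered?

Union of E, F = {Q2, Q4, Q5, Q6}.
Not covered: Q1, Q3, Q7 — 3 segments.

3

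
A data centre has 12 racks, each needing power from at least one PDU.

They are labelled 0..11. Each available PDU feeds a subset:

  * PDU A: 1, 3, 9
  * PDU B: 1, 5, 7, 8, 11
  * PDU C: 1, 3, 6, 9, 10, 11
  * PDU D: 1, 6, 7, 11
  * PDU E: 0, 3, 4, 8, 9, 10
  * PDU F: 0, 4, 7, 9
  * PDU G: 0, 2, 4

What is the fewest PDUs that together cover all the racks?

3

B and C and G together: B ∪ C ∪ G = {0, 1, 2, 3, 4, 5, 6, 7, 8, 9, 10, 11} — every rack is covered.
Only G contains 2, so G is forced; the remaining 9 racks need at least 2 more PDUs (each remaining PDU adds at most 6) — so at least 3 PDUs are needed, and 3 is optimal.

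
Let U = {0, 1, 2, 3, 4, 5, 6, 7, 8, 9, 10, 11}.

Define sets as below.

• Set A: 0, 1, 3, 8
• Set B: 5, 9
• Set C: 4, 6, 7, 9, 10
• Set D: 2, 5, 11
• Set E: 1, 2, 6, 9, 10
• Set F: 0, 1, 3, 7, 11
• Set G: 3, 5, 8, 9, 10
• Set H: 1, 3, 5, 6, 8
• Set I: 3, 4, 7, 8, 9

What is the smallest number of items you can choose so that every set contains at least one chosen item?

The 3 items {1, 5, 7} hit every set.
The sets A, C, D are pairwise disjoint, so any hitting set needs a separate item for each — at least 3. Hence 3 is optimal.

3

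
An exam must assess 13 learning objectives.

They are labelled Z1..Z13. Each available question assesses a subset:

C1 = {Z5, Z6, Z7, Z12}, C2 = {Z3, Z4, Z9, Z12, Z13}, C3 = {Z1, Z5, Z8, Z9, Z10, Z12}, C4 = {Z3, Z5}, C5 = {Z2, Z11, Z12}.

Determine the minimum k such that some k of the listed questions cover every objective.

4

C1 and C2 and C3 and C5 together: C1 ∪ C2 ∪ C3 ∪ C5 = {Z1, Z2, Z3, Z4, Z5, Z6, Z7, Z8, Z9, Z10, Z11, Z12, Z13} — every objective is covered.
Only C3 contains Z1, so C3 is forced; the remaining 7 objectives need at least 3 more questions (each remaining question adds at most 3) — so at least 4 questions are needed, and 4 is optimal.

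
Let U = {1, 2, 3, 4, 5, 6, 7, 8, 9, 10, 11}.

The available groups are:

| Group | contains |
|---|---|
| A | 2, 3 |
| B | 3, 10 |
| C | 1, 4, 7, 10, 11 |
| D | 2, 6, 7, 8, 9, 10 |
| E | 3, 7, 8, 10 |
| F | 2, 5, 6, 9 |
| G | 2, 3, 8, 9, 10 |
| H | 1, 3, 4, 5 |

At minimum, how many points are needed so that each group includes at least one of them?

3

T = {3, 4, 9} meets every group (each contains at least one member of T), and |T| = 3.
No choice of 2 points meets every group, so 3 is the minimum.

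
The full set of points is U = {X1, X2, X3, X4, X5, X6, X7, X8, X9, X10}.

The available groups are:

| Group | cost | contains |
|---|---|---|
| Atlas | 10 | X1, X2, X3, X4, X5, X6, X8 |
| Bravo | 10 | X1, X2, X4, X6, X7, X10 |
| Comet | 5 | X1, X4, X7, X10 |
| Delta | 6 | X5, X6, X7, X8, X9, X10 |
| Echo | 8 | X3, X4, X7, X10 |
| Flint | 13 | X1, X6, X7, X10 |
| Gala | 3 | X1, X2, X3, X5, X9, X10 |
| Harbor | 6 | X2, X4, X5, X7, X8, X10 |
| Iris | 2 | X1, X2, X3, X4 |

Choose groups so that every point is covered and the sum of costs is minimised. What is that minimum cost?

8

Delta, Iris together cover every point (Delta ∪ Iris = {X1, X2, X3, X4, X5, X6, X7, X8, X9, X10}); total cost 6 + 2 = 8.
The greedy pick Gala, Delta, Iris costs 11; no covering selection beats 8.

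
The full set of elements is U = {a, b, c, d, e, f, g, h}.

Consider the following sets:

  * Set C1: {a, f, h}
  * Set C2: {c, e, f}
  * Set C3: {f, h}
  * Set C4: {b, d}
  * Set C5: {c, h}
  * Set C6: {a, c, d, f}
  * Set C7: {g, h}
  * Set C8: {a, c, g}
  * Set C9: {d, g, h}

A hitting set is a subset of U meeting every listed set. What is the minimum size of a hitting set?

Take T = {c, d, h}. Each listed set contains at least one of these, so T is a hitting set of size 3.
The sets C2, C4, C7 are pairwise disjoint, so any hitting set needs a separate element for each — at least 3. Hence 3 is optimal.

3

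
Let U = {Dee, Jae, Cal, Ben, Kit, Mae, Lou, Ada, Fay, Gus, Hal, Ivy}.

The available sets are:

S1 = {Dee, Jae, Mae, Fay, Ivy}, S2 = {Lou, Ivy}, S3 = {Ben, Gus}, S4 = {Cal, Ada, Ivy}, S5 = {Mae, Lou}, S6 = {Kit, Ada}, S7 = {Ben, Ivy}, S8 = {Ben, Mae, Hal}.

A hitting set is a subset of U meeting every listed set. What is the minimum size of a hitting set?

4

The 4 items {Kit, Mae, Gus, Ivy} hit every set.
No choice of 3 items meets every set, so 4 is the minimum.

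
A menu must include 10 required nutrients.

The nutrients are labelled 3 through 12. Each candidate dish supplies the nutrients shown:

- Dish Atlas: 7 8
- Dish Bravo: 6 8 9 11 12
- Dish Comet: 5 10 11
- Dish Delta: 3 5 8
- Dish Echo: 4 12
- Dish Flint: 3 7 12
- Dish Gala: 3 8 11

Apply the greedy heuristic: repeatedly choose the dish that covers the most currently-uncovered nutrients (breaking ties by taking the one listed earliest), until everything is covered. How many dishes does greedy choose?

4

Greedy: pick Bravo (covers 5 new) → pick Comet (covers 2 new) → pick Flint (covers 2 new) → pick Echo (covers 1 new). Total picks: 4.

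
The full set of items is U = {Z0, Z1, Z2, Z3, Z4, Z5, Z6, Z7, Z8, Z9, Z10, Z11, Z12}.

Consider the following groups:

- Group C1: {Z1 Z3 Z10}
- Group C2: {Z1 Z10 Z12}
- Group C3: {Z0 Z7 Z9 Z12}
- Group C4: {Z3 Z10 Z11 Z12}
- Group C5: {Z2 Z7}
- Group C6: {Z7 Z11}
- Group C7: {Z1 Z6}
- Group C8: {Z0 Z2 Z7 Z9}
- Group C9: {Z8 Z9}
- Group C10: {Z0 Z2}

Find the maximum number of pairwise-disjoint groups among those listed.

4

C4, C7, C9, C10 are pairwise disjoint (C4={Z3,Z10,Z11,Z12}; C7={Z1,Z6}; C9={Z8,Z9}; C10={Z0,Z2}).
Every remaining group overlaps one of these, and no 5 of the listed groups are pairwise disjoint, so 4 is the maximum.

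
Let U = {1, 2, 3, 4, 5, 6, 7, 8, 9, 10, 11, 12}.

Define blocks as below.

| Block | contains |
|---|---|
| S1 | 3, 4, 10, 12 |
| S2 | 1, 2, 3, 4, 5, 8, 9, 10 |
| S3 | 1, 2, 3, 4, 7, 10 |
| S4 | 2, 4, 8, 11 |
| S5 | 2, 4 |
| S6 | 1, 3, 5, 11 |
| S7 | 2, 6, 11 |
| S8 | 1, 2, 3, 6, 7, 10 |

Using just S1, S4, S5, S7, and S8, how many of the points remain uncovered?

2

Union of S1, S4, S5, S7, S8 = {1, 2, 3, 4, 6, 7, 8, 10, 11, 12}.
Not covered: 5, 9 — 2 points.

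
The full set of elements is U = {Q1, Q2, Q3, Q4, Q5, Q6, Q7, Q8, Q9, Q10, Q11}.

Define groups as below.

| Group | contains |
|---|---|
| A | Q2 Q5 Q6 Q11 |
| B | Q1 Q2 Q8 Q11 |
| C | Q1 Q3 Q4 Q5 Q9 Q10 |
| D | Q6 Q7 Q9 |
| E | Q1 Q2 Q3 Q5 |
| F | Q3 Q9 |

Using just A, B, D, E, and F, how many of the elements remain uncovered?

Union of A, B, D, E, F = {Q1, Q2, Q3, Q5, Q6, Q7, Q8, Q9, Q11}.
Not covered: Q4, Q10 — 2 elements.

2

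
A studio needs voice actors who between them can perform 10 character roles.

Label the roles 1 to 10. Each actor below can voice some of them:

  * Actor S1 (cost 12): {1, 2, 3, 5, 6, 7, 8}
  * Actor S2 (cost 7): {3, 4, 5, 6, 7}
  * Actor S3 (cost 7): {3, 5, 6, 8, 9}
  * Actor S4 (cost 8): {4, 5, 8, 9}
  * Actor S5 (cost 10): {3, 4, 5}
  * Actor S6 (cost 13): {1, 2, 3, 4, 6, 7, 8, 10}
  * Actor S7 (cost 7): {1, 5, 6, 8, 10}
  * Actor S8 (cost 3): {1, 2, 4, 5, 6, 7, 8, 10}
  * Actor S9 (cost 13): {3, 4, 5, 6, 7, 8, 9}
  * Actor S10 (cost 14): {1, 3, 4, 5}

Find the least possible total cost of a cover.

10

S3, S8 together cover every role (S3 ∪ S8 = {1, 2, 3, 4, 5, 6, 7, 8, 9, 10}); total cost 7 + 3 = 10.
No covering selection has total cost below 10.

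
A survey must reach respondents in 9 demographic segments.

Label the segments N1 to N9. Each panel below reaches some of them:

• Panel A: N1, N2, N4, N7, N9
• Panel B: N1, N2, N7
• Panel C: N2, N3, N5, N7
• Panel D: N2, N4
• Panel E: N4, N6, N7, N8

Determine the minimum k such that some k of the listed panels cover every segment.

3

Take {A, C, E}. Their union is {N1, N2, N3, N4, N5, N6, N7, N8, N9}, which is all 9 segments.
Only C contains N3, so C is forced; the remaining 5 segments need at least 2 more panels (each remaining panel adds at most 3) — so at least 3 panels are needed, and 3 is optimal.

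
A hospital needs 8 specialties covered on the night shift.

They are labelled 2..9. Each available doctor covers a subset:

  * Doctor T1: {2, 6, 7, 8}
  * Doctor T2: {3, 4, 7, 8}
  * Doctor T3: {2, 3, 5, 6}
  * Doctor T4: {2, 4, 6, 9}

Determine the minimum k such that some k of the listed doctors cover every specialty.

3

T2 and T3 and T4 together: T2 ∪ T3 ∪ T4 = {2, 3, 4, 5, 6, 7, 8, 9} — every specialty is covered.
Only T3 contains 5, so T3 is forced; the remaining 4 specialties need at least 2 more doctors (each remaining doctor adds at most 3) — so at least 3 doctors are needed, and 3 is optimal.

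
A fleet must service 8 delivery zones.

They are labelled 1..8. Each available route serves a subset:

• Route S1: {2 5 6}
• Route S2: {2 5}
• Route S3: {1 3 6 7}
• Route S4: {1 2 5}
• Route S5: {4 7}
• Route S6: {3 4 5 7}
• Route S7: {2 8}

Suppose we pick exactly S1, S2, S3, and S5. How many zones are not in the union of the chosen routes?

1

Union of S1, S2, S3, S5 = {1, 2, 3, 4, 5, 6, 7}.
Not covered: 8 — 1 zone.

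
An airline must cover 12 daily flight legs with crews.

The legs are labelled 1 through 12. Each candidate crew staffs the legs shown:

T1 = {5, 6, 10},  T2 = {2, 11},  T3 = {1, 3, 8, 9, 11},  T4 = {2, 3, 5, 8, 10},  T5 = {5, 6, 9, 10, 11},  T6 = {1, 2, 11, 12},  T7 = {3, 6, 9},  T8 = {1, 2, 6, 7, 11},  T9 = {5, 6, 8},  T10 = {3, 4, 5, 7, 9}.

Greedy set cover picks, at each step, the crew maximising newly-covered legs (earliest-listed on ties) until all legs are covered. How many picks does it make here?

4

Greedy: pick T3 (covers 5 new) → pick T1 (covers 3 new) → pick T6 (covers 2 new) → pick T10 (covers 2 new). Total picks: 4.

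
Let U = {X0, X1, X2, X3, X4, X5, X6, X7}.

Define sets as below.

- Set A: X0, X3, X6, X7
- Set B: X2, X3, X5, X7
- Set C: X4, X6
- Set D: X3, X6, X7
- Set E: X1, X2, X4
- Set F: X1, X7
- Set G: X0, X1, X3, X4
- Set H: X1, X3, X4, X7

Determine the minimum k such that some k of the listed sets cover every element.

3

B and D and G together: B ∪ D ∪ G = {X0, X1, X2, X3, X4, X5, X6, X7} — every element is covered.
Only B contains X5, so B is forced; the remaining 4 elements need at least 2 more sets (each remaining set adds at most 3) — so at least 3 sets are needed, and 3 is optimal.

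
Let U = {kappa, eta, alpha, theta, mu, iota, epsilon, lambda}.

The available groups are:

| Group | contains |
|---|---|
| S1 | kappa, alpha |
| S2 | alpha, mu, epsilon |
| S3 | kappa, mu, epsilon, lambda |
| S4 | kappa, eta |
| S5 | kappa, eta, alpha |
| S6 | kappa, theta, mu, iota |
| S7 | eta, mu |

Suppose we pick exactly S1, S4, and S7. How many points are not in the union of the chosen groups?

Union of S1, S4, S7 = {kappa, eta, alpha, mu}.
Not covered: theta, iota, epsilon, lambda — 4 points.

4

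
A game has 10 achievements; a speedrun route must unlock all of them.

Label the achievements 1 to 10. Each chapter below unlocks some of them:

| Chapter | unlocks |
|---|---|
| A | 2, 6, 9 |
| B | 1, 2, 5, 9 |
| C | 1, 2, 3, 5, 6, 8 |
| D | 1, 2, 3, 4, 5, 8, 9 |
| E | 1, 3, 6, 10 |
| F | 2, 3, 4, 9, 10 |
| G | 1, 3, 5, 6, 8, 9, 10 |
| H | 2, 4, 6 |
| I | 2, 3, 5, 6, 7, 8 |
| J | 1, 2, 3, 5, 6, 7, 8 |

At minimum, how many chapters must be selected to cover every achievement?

Take {F, J}. Their union is {1, 2, 3, 4, 5, 6, 7, 8, 9, 10}, which is all 10 achievements.
No single chapter has all 10 achievements (the largest, D, has 7), so 2 is optimal.

2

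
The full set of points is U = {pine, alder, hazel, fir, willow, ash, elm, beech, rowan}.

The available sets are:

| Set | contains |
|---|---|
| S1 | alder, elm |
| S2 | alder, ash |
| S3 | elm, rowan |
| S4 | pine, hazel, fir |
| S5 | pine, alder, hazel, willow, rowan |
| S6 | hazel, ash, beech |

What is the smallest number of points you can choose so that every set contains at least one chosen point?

3

Take H = {hazel, ash, elm}. Each listed set contains at least one of these, so H is a hitting set of size 3.
The sets S2, S3, S4 are pairwise disjoint, so any hitting set needs a separate point for each — at least 3. Hence 3 is optimal.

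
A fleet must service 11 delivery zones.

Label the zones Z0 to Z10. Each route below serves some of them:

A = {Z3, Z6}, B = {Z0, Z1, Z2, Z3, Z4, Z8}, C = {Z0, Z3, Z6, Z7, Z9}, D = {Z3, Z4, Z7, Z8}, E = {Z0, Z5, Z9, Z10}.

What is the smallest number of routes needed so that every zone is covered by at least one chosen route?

B and C and E together: B ∪ C ∪ E = {Z0, Z1, Z2, Z3, Z4, Z5, Z6, Z7, Z8, Z9, Z10} — every zone is covered.
Only B contains Z1, so B is forced; the remaining 5 zones need at least 2 more routes (each remaining route adds at most 3) — so at least 3 routes are needed, and 3 is optimal.

3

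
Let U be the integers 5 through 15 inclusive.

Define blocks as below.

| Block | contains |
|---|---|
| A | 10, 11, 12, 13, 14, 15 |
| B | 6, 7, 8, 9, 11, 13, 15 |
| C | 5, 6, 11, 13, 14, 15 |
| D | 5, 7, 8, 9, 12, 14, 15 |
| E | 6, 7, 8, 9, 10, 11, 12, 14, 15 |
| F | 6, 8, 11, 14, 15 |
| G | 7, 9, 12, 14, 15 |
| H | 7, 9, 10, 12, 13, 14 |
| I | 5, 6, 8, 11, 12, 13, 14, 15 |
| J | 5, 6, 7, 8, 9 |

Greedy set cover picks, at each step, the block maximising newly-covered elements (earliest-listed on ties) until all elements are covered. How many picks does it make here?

2

Greedy: pick E (covers 9 new) → pick C (covers 2 new). Total picks: 2.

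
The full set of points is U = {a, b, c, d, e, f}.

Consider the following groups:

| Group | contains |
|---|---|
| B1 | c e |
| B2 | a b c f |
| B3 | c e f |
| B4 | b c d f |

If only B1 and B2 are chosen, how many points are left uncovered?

Union of B1, B2 = {a, b, c, e, f}.
Not covered: d — 1 point.

1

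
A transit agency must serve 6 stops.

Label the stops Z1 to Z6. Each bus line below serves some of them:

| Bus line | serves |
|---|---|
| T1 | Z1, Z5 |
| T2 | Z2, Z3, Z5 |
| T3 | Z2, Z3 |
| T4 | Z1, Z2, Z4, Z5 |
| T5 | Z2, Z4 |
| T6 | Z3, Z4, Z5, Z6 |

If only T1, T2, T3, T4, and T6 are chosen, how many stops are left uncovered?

Union of T1, T2, T3, T4, T6 = {Z1, Z2, Z3, Z4, Z5, Z6} — that's every stop, so 0 are uncovered.

0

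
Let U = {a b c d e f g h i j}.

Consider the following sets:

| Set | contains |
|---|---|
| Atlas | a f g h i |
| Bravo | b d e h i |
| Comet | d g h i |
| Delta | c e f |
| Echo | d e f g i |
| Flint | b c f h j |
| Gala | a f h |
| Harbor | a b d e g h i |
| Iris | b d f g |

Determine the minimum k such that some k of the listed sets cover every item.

Flint and Harbor together: Flint ∪ Harbor = {a, b, c, d, e, f, g, h, i, j} — every item is covered.
No single set has all 10 items (the largest, Harbor, has 7), so 2 is optimal.

2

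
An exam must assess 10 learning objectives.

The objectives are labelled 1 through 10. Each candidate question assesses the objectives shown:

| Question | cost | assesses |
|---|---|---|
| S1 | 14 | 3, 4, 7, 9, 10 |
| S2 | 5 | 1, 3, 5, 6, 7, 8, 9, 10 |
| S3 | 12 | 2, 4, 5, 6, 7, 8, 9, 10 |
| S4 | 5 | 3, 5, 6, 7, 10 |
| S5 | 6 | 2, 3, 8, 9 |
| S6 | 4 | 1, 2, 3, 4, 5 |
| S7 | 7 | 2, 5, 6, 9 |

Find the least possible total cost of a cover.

S2, S6 together cover every objective (S2 ∪ S6 = {1, 2, 3, 4, 5, 6, 7, 8, 9, 10}); total cost 5 + 4 = 9.
No covering selection has total cost below 9.

9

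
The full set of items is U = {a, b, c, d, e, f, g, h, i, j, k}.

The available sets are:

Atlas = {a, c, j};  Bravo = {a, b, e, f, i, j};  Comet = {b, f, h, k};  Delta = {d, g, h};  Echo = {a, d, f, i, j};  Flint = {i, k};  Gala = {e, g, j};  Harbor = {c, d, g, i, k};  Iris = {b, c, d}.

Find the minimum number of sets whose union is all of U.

Bravo and Comet and Harbor together: Bravo ∪ Comet ∪ Harbor = {a, b, c, d, e, f, g, h, i, j, k} — every item is covered.
No 2 of the 9 sets cover everything (all 36 combinations miss at least one item), so 3 is optimal.

3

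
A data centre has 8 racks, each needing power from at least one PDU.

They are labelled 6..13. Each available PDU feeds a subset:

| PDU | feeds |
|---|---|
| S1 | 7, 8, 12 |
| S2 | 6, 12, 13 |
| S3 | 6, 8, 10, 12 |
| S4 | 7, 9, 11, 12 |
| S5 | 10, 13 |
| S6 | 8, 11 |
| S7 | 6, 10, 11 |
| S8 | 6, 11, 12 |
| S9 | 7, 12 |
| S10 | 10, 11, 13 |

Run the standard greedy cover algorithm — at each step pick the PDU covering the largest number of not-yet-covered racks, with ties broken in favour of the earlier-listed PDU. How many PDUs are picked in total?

Greedy: pick S3 (covers 4 new) → pick S4 (covers 3 new) → pick S2 (covers 1 new). Total picks: 3.

3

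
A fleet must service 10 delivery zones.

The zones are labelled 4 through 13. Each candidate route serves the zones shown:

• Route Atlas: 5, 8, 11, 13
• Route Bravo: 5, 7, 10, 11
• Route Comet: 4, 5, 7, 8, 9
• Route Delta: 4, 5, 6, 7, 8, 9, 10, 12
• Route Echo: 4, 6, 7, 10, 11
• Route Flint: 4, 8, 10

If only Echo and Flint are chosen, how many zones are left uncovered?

4

Union of Echo, Flint = {4, 6, 7, 8, 10, 11}.
Not covered: 5, 9, 12, 13 — 4 zones.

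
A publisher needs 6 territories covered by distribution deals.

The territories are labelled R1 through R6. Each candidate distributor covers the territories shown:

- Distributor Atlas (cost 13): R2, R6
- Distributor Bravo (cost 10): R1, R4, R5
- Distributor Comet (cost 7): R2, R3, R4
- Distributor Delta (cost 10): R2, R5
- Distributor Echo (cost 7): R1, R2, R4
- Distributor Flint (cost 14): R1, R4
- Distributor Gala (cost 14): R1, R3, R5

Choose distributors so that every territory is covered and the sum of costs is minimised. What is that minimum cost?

Atlas, Bravo, Comet together cover every territory (Atlas ∪ Bravo ∪ Comet = {R1, R2, R3, R4, R5, R6}); total cost 13 + 10 + 7 = 30.
No covering selection has total cost below 30.

30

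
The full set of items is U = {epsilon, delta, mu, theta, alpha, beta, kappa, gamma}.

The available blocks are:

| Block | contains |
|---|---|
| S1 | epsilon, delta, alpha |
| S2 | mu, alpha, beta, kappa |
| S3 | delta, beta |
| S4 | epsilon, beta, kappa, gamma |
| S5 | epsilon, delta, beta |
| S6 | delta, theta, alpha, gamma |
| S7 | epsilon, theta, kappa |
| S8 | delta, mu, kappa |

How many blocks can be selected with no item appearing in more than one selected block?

S3, S7 are pairwise disjoint (S3={delta,beta}; S7={epsilon,theta,kappa}).
Every remaining block overlaps one of these, and no 3 of the listed blocks are pairwise disjoint, so 2 is the maximum.

2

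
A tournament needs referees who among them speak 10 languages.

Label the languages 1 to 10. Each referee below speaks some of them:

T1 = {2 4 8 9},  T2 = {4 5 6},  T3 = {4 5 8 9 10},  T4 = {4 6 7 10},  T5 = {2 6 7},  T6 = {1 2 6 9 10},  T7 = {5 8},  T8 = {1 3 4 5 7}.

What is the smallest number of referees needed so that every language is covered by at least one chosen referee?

Take {T3, T5, T8}. Their union is {1, 2, 3, 4, 5, 6, 7, 8, 9, 10}, which is all 10 languages.
Only T8 contains 3, so T8 is forced; the remaining 5 languages need at least 2 more referees (each remaining referee adds at most 4) — so at least 3 referees are needed, and 3 is optimal.

3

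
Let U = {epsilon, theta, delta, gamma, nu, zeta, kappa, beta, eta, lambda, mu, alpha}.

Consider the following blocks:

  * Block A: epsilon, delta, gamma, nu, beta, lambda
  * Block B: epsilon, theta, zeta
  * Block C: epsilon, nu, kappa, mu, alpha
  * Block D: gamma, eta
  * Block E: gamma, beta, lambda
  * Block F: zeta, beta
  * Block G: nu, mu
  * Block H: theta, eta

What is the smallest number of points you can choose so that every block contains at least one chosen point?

Take T = {gamma, zeta, eta, mu}. Each listed block contains at least one of these, so T is a hitting set of size 4.
No choice of 3 points meets every block, so 4 is the minimum.

4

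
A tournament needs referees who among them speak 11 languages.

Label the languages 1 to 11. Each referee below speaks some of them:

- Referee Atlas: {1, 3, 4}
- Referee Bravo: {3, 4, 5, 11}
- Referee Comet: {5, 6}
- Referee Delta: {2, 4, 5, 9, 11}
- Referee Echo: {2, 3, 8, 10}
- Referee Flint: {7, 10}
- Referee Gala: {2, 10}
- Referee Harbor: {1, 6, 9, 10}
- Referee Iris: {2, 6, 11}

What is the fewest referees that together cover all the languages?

Delta and Echo and Flint and Harbor together: Delta ∪ Echo ∪ Flint ∪ Harbor = {1, 2, 3, 4, 5, 6, 7, 8, 9, 10, 11} — every language is covered.
No 3 of the 9 referees cover everything (all 84 combinations miss at least one language), so 4 is optimal.

4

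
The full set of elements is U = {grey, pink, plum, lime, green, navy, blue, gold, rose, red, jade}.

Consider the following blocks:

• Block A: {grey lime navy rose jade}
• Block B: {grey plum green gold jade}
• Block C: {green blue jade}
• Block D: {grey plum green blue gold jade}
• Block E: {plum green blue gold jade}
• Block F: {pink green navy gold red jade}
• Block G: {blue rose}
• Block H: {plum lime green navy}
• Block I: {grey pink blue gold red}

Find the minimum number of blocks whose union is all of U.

A and E and F together: A ∪ E ∪ F = {grey, pink, plum, lime, green, navy, blue, gold, rose, red, jade} — every element is covered.
No 2 of the 9 blocks cover everything (all 36 combinations miss at least one element), so 3 is optimal.

3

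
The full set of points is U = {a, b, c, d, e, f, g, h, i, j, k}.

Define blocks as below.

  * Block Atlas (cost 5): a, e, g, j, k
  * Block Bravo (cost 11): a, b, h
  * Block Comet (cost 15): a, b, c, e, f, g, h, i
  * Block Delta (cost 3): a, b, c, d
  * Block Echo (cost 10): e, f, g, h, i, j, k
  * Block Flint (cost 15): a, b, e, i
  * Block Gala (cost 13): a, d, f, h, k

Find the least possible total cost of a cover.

Delta, Echo together cover every point (Delta ∪ Echo = {a, b, c, d, e, f, g, h, i, j, k}); total cost 3 + 10 = 13.
The greedy pick Delta, Atlas, Echo costs 18; no covering selection beats 13.

13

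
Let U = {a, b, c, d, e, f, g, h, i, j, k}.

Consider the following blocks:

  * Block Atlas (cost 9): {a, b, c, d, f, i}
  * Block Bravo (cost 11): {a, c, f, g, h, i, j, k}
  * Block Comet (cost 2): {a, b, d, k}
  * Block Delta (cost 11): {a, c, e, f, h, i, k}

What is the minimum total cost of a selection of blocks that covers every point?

Bravo, Comet, Delta together cover every point (Bravo ∪ Comet ∪ Delta = {a, b, c, d, e, f, g, h, i, j, k}); total cost 11 + 2 + 11 = 24.
No covering selection has total cost below 24.

24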